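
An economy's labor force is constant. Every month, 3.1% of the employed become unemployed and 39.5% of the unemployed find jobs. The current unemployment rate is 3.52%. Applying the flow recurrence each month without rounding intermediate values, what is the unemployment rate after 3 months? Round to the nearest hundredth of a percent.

Unemployment rate after three months ≈ 6.57%.

With a fixed labor force, u_{t+1} = u_t + s·(1−u_t) − f·u_t = u_t·(1−s−f) + s.
Here 1−s−f = 0.574 and s = 0.031.
u_1 = 0.035200 × 0.574 + 0.031 = 0.051205.
u_2 = 0.051205 × 0.574 + 0.031 = 0.060392.
u_3 = 0.060392 × 0.574 + 0.031 = 0.065665.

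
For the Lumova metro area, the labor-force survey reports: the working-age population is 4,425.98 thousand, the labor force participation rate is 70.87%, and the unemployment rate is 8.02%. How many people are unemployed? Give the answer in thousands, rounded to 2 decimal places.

Labor force = 0.7087 × 4,425.98 = 3,136.69 thousand.
Unemployed = 0.0802 × 3,136.69 ≈ 251.56 thousand.

About 251.56 thousand are unemployed.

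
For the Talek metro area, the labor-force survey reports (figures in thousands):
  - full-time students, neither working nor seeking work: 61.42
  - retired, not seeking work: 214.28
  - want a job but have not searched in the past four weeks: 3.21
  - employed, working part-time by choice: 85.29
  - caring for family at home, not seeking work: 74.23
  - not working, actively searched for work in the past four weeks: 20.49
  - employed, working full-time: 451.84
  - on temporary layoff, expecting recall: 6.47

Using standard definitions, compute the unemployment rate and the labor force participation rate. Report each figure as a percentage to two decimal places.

Employed = 85.29 + 451.84 = 537.13 thousand.
Unemployed = 20.49 + 6.47 = 26.96 thousand (jobless and actively searching, or on temporary layoff).
Labor force = 537.13 + 26.96 = 564.09 thousand.
Not in labor force = 61.42 + 214.28 + 3.21 + 74.23 = 353.14 thousand (those not working and not actively searching are outside the labor force — including those who want a job but have given up searching).
Civilian working-age population = 564.09 + 353.14 = 917.23 thousand.
Unemployment rate = 26.96 / 564.09 = 4.78%.
Labor force participation rate = 564.09 / 917.23 = 61.50%.

Unemployment rate ≈ 4.78%; labor force participation rate ≈ 61.50%.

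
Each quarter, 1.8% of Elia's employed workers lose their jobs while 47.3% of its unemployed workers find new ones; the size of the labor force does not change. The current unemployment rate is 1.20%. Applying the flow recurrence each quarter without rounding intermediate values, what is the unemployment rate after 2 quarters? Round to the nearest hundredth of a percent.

With a fixed labor force, u_{t+1} = u_t + s·(1−u_t) − f·u_t = u_t·(1−s−f) + s.
Here 1−s−f = 0.509 and s = 0.018.
u_1 = 0.012000 × 0.509 + 0.018 = 0.024108.
u_2 = 0.024108 × 0.509 + 0.018 = 0.030271.

Unemployment rate after two quarters ≈ 3.03%.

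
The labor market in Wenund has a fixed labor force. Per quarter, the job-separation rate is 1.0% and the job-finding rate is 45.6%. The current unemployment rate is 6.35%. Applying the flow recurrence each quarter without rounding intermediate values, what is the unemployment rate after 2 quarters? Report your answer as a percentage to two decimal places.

Unemployment rate after two quarters ≈ 3.34%.

With a fixed labor force, u_{t+1} = u_t + s·(1−u_t) − f·u_t = u_t·(1−s−f) + s.
Here 1−s−f = 0.534 and s = 0.010.
u_1 = 0.063500 × 0.534 + 0.010 = 0.043909.
u_2 = 0.043909 × 0.534 + 0.010 = 0.033447.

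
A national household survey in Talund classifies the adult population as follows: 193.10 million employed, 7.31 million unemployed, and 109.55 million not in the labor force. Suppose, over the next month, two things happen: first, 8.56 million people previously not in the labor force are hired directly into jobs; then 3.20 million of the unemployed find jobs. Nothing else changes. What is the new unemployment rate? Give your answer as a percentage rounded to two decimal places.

New unemployment rate ≈ 1.97%.

Initially, labor force = 193.10 + 7.31 = 200.41 million, so u = 7.31/200.41 = 3.65%.
After the first change, employed and labor force both rise by 8.56; unemployed unchanged → E = 201.66, U = 7.31, labor force = 208.97 million.
After the second change, unemployed falls and employed rises by 3.20; labor force unchanged → E = 204.86, U = 4.11, labor force = 208.97 million.
New unemployment rate = 4.11 / 208.97 = 1.97%.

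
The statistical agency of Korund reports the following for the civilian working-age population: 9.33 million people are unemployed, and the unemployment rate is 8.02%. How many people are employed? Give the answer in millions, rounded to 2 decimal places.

About 107.00 million are employed.

Labor force = U / u = 9.33 / 0.0802 ≈ 116.33 million.
Employed = labor force − unemployed = 116.33 − 9.33 = 107.00 million.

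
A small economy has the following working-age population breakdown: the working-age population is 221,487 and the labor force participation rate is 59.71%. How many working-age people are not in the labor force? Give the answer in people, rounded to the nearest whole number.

Share not in the labor force = 1 − 0.5971 = 0.4029.
Not in labor force = 0.4029 × 221,487 ≈ 89,237.

About 89,237 are not in the labor force.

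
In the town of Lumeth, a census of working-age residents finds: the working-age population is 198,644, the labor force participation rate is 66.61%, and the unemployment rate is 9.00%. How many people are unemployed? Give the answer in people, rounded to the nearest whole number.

Labor force = 0.6661 × 198,644 = 132,317.
Unemployed = 0.0900 × 132,317 ≈ 11,909.

About 11,909 are unemployed.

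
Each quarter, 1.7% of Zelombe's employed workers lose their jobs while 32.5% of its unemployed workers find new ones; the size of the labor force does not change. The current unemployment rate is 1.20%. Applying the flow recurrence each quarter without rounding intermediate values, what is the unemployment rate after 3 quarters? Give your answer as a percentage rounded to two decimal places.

Unemployment rate after three quarters ≈ 3.90%.

With a fixed labor force, u_{t+1} = u_t + s·(1−u_t) − f·u_t = u_t·(1−s−f) + s.
Here 1−s−f = 0.658 and s = 0.017.
u_1 = 0.012000 × 0.658 + 0.017 = 0.024896.
u_2 = 0.024896 × 0.658 + 0.017 = 0.033382.
u_3 = 0.033382 × 0.658 + 0.017 = 0.038965.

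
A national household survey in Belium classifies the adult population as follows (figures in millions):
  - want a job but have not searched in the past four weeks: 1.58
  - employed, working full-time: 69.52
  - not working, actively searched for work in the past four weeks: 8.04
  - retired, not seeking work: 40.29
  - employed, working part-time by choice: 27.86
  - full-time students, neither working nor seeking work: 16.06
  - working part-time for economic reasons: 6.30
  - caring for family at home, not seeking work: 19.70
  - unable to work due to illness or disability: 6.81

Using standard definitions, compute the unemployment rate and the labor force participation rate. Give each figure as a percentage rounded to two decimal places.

Employed = 69.52 + 27.86 + 6.30 = 103.68 million (anyone who worked, including part-time for economic reasons, counts as employed).
Unemployed = 8.04 million.
Labor force = 103.68 + 8.04 = 111.72 million.
Not in labor force = 1.58 + 40.29 + 16.06 + 19.70 + 6.81 = 84.44 million (those not working and not actively searching are outside the labor force — including those who want a job but have given up searching).
Civilian working-age population = 111.72 + 84.44 = 196.16 million.
Unemployment rate = 8.04 / 111.72 = 7.20%.
Labor force participation rate = 111.72 / 196.16 = 56.95%.

Unemployment rate ≈ 7.20%; labor force participation rate ≈ 56.95%.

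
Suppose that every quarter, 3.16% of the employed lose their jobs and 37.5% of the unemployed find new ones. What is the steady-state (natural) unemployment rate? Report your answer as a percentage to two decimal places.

Steady-state unemployment rate ≈ 7.77%.

At steady state the flows balance: s·E = f·U, so U/(E+U) = s/(s+f).
u* = 3.16 / (3.16 + 37.5) = 3.16 / 40.66 = 7.77%.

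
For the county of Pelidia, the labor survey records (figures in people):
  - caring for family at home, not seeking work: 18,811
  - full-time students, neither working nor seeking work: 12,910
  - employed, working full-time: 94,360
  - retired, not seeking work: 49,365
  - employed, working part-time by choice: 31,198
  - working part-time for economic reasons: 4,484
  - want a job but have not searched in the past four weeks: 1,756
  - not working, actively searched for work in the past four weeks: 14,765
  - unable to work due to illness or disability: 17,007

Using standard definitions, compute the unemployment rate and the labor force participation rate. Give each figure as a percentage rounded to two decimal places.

Employed = 94,360 + 31,198 + 4,484 = 130,042 (anyone who worked, including part-time for economic reasons, counts as employed).
Unemployed = 14,765.
Labor force = 130,042 + 14,765 = 144,807.
Not in labor force = 18,811 + 12,910 + 49,365 + 1,756 + 17,007 = 99,849 (those not working and not actively searching are outside the labor force — including those who want a job but have given up searching).
Civilian working-age population = 144,807 + 99,849 = 244,656.
Unemployment rate = 14,765 / 144,807 = 10.20%.
Labor force participation rate = 144,807 / 244,656 = 59.19%.

Unemployment rate ≈ 10.20%; labor force participation rate ≈ 59.19%.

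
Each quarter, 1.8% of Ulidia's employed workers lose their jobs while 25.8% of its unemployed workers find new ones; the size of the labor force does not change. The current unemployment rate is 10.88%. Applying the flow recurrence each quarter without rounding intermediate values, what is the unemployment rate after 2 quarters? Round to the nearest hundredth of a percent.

With a fixed labor force, u_{t+1} = u_t + s·(1−u_t) − f·u_t = u_t·(1−s−f) + s.
Here 1−s−f = 0.724 and s = 0.018.
u_1 = 0.108800 × 0.724 + 0.018 = 0.096771.
u_2 = 0.096771 × 0.724 + 0.018 = 0.088062.

Unemployment rate after two quarters ≈ 8.81%.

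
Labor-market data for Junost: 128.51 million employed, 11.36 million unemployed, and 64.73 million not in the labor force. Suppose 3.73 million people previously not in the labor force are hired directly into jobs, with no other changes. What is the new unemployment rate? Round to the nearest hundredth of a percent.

New unemployment rate ≈ 7.91%.

Initially, labor force = 128.51 + 11.36 = 139.87 million, so u = 11.36/139.87 = 8.12%.
After the change, employed and labor force both rise by 3.73; unemployed unchanged → E = 132.24, U = 11.36, labor force = 143.60 million.
New unemployment rate = 11.36 / 143.60 = 7.91%.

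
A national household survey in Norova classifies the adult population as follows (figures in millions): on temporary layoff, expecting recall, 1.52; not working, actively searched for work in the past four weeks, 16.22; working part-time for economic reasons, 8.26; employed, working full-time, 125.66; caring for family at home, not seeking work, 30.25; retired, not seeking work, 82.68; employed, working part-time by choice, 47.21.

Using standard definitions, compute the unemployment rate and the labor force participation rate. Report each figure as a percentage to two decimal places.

Employed = 8.26 + 125.66 + 47.21 = 181.13 million (anyone who worked, including part-time for economic reasons, counts as employed).
Unemployed = 1.52 + 16.22 = 17.74 million (jobless and actively searching, or on temporary layoff).
Labor force = 181.13 + 17.74 = 198.87 million.
Not in labor force = 30.25 + 82.68 = 112.93 million (those not working and not actively searching are outside the labor force).
Civilian working-age population = 198.87 + 112.93 = 311.80 million.
Unemployment rate = 17.74 / 198.87 = 8.92%.
Labor force participation rate = 198.87 / 311.80 = 63.78%.

Unemployment rate ≈ 8.92%; labor force participation rate ≈ 63.78%.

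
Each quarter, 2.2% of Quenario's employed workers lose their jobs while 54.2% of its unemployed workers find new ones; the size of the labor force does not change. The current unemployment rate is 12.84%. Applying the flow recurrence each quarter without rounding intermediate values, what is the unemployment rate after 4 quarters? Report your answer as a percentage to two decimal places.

Unemployment rate after four quarters ≈ 4.22%.

With a fixed labor force, u_{t+1} = u_t + s·(1−u_t) − f·u_t = u_t·(1−s−f) + s.
Here 1−s−f = 0.436 and s = 0.022.
u_1 = 0.128400 × 0.436 + 0.022 = 0.077982.
u_2 = 0.077982 × 0.436 + 0.022 = 0.056000.
u_3 = 0.056000 × 0.436 + 0.022 = 0.046416.
u_4 = 0.046416 × 0.436 + 0.022 = 0.042237.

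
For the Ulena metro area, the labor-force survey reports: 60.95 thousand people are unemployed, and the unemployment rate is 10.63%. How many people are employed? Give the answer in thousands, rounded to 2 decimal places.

Labor force = U / u = 60.95 / 0.1063 ≈ 573.38 thousand.
Employed = labor force − unemployed = 573.38 − 60.95 = 512.43 thousand.

About 512.43 thousand are employed.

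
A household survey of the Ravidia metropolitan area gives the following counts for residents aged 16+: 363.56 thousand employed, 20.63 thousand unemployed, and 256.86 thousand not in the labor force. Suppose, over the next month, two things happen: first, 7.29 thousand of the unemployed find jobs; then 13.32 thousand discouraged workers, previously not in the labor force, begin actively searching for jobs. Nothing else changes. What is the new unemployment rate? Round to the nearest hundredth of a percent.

New unemployment rate ≈ 6.71%.

Initially, labor force = 363.56 + 20.63 = 384.19 thousand, so u = 20.63/384.19 = 5.37%.
After the first change, unemployed falls and employed rises by 7.29; labor force unchanged → E = 370.85, U = 13.34, labor force = 384.19 thousand.
After the second change, unemployed and labor force both rise by 13.32 → E = 370.85, U = 26.66, labor force = 397.51 thousand.
New unemployment rate = 26.66 / 397.51 = 6.71%.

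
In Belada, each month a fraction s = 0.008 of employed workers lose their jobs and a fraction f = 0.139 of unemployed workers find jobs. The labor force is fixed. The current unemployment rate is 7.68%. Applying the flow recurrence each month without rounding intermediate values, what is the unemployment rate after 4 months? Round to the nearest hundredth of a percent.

With a fixed labor force, u_{t+1} = u_t + s·(1−u_t) − f·u_t = u_t·(1−s−f) + s.
Here 1−s−f = 0.853 and s = 0.008.
u_1 = 0.076800 × 0.853 + 0.008 = 0.073510.
u_2 = 0.073510 × 0.853 + 0.008 = 0.070704.
u_3 = 0.070704 × 0.853 + 0.008 = 0.068311.
u_4 = 0.068311 × 0.853 + 0.008 = 0.066269.

Unemployment rate after four months ≈ 6.63%.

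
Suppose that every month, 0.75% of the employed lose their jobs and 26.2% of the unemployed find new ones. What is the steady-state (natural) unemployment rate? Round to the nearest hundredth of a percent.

At steady state the flows balance: s·E = f·U, so U/(E+U) = s/(s+f).
u* = 0.75 / (0.75 + 26.2) = 0.75 / 26.95 = 2.78%.

Steady-state unemployment rate ≈ 2.78%.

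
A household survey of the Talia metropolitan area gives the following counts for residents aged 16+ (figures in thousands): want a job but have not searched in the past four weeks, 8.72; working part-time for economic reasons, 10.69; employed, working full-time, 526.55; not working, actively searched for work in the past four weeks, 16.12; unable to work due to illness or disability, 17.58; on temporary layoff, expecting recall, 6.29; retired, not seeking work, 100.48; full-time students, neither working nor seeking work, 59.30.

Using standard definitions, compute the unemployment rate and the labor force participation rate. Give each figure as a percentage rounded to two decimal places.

Unemployment rate ≈ 4.00%; labor force participation rate ≈ 75.05%.

Employed = 10.69 + 526.55 = 537.24 thousand (anyone who worked, including part-time for economic reasons, counts as employed).
Unemployed = 16.12 + 6.29 = 22.41 thousand (jobless and actively searching, or on temporary layoff).
Labor force = 537.24 + 22.41 = 559.65 thousand.
Not in labor force = 8.72 + 17.58 + 100.48 + 59.30 = 186.08 thousand (those not working and not actively searching are outside the labor force — including those who want a job but have given up searching).
Civilian working-age population = 559.65 + 186.08 = 745.73 thousand.
Unemployment rate = 22.41 / 559.65 = 4.00%.
Labor force participation rate = 559.65 / 745.73 = 75.05%.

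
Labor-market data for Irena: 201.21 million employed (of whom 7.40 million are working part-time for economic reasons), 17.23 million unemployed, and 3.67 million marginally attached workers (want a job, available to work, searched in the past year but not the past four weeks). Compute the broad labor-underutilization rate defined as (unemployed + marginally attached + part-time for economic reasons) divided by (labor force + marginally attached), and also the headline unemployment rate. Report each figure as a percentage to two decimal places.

Broad underutilization rate ≈ 12.74%; headline unemployment rate ≈ 7.89%.

Labor force = 201.21 + 17.23 = 218.44 million.
Numerator = 17.23 + 3.67 + 7.40 = 28.30 million.
Denominator = 218.44 + 3.67 = 222.11 million.
Broad rate = 28.30 / 222.11 = 12.74%.
Headline unemployment rate = 17.23 / 218.44 = 7.89%.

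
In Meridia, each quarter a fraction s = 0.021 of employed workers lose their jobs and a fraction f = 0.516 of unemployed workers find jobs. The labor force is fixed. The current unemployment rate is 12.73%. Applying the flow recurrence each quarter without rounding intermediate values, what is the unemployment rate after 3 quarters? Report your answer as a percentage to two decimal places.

With a fixed labor force, u_{t+1} = u_t + s·(1−u_t) − f·u_t = u_t·(1−s−f) + s.
Here 1−s−f = 0.463 and s = 0.021.
u_1 = 0.127300 × 0.463 + 0.021 = 0.079940.
u_2 = 0.079940 × 0.463 + 0.021 = 0.058012.
u_3 = 0.058012 × 0.463 + 0.021 = 0.047860.

Unemployment rate after three quarters ≈ 4.79%.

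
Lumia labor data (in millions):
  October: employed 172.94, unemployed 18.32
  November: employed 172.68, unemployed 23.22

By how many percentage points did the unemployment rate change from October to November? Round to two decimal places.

October: labor force = 172.94 + 18.32 = 191.26; u = 18.32/191.26 = 9.58%.
November: labor force = 172.68 + 23.22 = 195.90; u = 23.22/195.90 = 11.85%.
Change = 11.85% − 9.58% = +2.27 pp.

The unemployment rate changed by +2.27 percentage points.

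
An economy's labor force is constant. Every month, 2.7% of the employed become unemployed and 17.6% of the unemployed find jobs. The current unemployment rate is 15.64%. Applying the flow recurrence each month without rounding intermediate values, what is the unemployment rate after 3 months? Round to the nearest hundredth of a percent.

With a fixed labor force, u_{t+1} = u_t + s·(1−u_t) − f·u_t = u_t·(1−s−f) + s.
Here 1−s−f = 0.797 and s = 0.027.
u_1 = 0.156400 × 0.797 + 0.027 = 0.151651.
u_2 = 0.151651 × 0.797 + 0.027 = 0.147866.
u_3 = 0.147866 × 0.797 + 0.027 = 0.144849.

Unemployment rate after three months ≈ 14.48%.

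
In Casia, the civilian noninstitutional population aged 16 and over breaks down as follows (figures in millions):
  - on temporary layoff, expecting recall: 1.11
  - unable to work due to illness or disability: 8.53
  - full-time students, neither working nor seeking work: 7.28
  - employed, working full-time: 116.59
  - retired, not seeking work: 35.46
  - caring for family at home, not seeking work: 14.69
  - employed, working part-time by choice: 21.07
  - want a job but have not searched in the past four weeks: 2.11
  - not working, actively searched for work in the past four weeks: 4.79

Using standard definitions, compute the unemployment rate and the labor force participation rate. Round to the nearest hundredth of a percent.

Unemployment rate ≈ 4.11%; labor force participation rate ≈ 67.84%.

Employed = 116.59 + 21.07 = 137.66 million.
Unemployed = 1.11 + 4.79 = 5.90 million (jobless and actively searching, or on temporary layoff).
Labor force = 137.66 + 5.90 = 143.56 million.
Not in labor force = 8.53 + 7.28 + 35.46 + 14.69 + 2.11 = 68.07 million (those not working and not actively searching are outside the labor force — including those who want a job but have given up searching).
Civilian working-age population = 143.56 + 68.07 = 211.63 million.
Unemployment rate = 5.90 / 143.56 = 4.11%.
Labor force participation rate = 143.56 / 211.63 = 67.84%.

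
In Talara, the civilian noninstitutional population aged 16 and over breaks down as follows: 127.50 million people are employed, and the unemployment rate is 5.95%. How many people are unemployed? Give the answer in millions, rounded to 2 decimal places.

Let U be the number unemployed. The labor force is E + U, and U/(E+U) = 0.0595.
So U = 0.0595 × 127.50 / (1 − 0.0595) = 7.5863 / 0.9405 ≈ 8.07 million.

About 8.07 million are unemployed.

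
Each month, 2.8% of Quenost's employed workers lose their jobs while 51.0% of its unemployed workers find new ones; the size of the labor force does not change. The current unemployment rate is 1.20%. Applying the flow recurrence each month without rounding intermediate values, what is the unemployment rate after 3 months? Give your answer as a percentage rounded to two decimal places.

With a fixed labor force, u_{t+1} = u_t + s·(1−u_t) − f·u_t = u_t·(1−s−f) + s.
Here 1−s−f = 0.462 and s = 0.028.
u_1 = 0.012000 × 0.462 + 0.028 = 0.033544.
u_2 = 0.033544 × 0.462 + 0.028 = 0.043497.
u_3 = 0.043497 × 0.462 + 0.028 = 0.048096.

Unemployment rate after three months ≈ 4.81%.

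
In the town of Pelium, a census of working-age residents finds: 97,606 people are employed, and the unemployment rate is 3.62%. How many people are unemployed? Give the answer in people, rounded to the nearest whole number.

About 3,666 are unemployed.

Let U be the number unemployed. The labor force is E + U, and U/(E+U) = 0.0362.
So U = 0.0362 × 97,606 / (1 − 0.0362) = 3533.34 / 0.9638 ≈ 3,666.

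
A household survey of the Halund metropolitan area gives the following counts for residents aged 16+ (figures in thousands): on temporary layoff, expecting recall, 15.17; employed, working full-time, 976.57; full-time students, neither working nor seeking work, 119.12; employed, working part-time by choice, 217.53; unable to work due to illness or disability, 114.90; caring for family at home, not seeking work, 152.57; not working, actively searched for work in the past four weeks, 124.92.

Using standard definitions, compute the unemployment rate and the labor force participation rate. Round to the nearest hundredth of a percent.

Employed = 976.57 + 217.53 = 1,194.10 thousand.
Unemployed = 15.17 + 124.92 = 140.09 thousand (jobless and actively searching, or on temporary layoff).
Labor force = 1,194.10 + 140.09 = 1,334.19 thousand.
Not in labor force = 119.12 + 114.90 + 152.57 = 386.59 thousand (those not working and not actively searching are outside the labor force).
Civilian working-age population = 1,334.19 + 386.59 = 1,720.78 thousand.
Unemployment rate = 140.09 / 1,334.19 = 10.50%.
Labor force participation rate = 1,334.19 / 1,720.78 = 77.53%.

Unemployment rate ≈ 10.50%; labor force participation rate ≈ 77.53%.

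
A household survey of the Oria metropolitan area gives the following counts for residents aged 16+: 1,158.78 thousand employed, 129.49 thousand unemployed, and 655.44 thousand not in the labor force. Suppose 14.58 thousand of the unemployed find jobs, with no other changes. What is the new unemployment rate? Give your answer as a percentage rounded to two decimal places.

Initially, labor force = 1,158.78 + 129.49 = 1,288.27 thousand, so u = 129.49/1,288.27 = 10.05%.
After the change, unemployed falls and employed rises by 14.58; labor force unchanged → E = 1,173.36, U = 114.91, labor force = 1,288.27 thousand.
New unemployment rate = 114.91 / 1,288.27 = 8.92%.

New unemployment rate ≈ 8.92%.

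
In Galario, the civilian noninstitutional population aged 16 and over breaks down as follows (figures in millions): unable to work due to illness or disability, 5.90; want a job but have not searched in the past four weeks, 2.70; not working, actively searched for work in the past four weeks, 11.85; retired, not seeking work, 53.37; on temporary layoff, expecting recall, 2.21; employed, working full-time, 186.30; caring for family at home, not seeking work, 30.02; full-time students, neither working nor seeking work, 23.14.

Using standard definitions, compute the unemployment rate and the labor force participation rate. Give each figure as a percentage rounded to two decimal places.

Employed = 186.30 million.
Unemployed = 11.85 + 2.21 = 14.06 million (jobless and actively searching, or on temporary layoff).
Labor force = 186.30 + 14.06 = 200.36 million.
Not in labor force = 5.90 + 2.70 + 53.37 + 30.02 + 23.14 = 115.13 million (those not working and not actively searching are outside the labor force — including those who want a job but have given up searching).
Civilian working-age population = 200.36 + 115.13 = 315.49 million.
Unemployment rate = 14.06 / 200.36 = 7.02%.
Labor force participation rate = 200.36 / 315.49 = 63.51%.

Unemployment rate ≈ 7.02%; labor force participation rate ≈ 63.51%.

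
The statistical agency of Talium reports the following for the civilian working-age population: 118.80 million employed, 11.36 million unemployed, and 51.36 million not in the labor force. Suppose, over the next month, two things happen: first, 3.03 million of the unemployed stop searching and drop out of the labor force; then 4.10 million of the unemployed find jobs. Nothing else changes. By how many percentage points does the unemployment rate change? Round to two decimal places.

Initially, labor force = 118.80 + 11.36 = 130.16 million, so u = 11.36/130.16 = 8.73%.
After the first change, unemployed and labor force both fall by 3.03 → E = 118.80, U = 8.33, labor force = 127.13 million.
After the second change, unemployed falls and employed rises by 4.10; labor force unchanged → E = 122.90, U = 4.23, labor force = 127.13 million.
New unemployment rate = 4.23 / 127.13 = 3.33%.
Change = 3.33% − 8.73% = −5.40 percentage points.

The unemployment rate changes by −5.40 percentage points.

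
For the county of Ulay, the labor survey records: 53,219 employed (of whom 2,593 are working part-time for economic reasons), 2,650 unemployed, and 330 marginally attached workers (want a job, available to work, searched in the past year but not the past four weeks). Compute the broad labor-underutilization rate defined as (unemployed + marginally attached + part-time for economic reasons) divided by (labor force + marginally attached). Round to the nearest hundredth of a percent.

Broad underutilization rate ≈ 9.92%.

Labor force = 53,219 + 2,650 = 55,869.
Numerator = 2,650 + 330 + 2,593 = 5,573.
Denominator = 55,869 + 330 = 56,199.
Broad rate = 5,573 / 56,199 = 9.92%.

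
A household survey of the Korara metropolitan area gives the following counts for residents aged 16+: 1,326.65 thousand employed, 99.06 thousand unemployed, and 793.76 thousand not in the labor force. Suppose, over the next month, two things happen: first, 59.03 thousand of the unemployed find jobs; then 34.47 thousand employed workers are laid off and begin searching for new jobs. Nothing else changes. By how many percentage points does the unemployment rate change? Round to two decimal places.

Initially, labor force = 1,326.65 + 99.06 = 1,425.71 thousand, so u = 99.06/1,425.71 = 6.95%.
After the first change, unemployed falls and employed rises by 59.03; labor force unchanged → E = 1,385.68, U = 40.03, labor force = 1,425.71 thousand.
After the second change, employed falls and unemployed rises by 34.47; labor force unchanged → E = 1,351.21, U = 74.50, labor force = 1,425.71 thousand.
New unemployment rate = 74.50 / 1,425.71 = 5.23%.
Change = 5.23% − 6.95% = −1.72 percentage points.

The unemployment rate changes by −1.72 percentage points.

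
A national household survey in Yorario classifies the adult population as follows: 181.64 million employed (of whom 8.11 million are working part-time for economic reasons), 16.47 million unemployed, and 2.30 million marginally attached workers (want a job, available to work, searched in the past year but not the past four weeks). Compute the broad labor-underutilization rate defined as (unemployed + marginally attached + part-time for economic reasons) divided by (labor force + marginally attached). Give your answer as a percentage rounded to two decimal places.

Broad underutilization rate ≈ 13.41%.

Labor force = 181.64 + 16.47 = 198.11 million.
Numerator = 16.47 + 2.30 + 8.11 = 26.88 million.
Denominator = 198.11 + 2.30 = 200.41 million.
Broad rate = 26.88 / 200.41 = 13.41%.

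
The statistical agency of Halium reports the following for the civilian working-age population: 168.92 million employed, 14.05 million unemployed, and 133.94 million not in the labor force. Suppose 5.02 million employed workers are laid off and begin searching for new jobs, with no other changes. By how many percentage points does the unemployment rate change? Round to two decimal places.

Initially, labor force = 168.92 + 14.05 = 182.97 million, so u = 14.05/182.97 = 7.68%.
After the change, employed falls and unemployed rises by 5.02; labor force unchanged → E = 163.90, U = 19.07, labor force = 182.97 million.
New unemployment rate = 19.07 / 182.97 = 10.42%.
Change = 10.42% − 7.68% = +2.74 percentage points.

The unemployment rate changes by +2.74 percentage points.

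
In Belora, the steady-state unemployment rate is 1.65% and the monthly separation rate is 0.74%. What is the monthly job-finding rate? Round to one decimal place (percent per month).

From u* = s/(s+f): f = s·(1−u)/u.
f = 0.74 × (1 − 0.0165) / 0.0165 = 0.7278 / 0.0165 ≈ 44.1% per month.

Job-finding rate ≈ 44.1% per month.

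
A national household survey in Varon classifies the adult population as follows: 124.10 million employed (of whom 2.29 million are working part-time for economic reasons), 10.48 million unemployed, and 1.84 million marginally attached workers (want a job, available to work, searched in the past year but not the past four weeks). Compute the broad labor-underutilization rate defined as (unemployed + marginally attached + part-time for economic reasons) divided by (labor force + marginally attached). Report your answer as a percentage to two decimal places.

Broad underutilization rate ≈ 10.71%.

Labor force = 124.10 + 10.48 = 134.58 million.
Numerator = 10.48 + 1.84 + 2.29 = 14.61 million.
Denominator = 134.58 + 1.84 = 136.42 million.
Broad rate = 14.61 / 136.42 = 10.71%.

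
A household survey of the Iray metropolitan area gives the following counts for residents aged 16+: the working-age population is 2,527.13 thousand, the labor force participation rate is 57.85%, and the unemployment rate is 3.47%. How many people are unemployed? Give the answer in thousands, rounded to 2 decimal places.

About 50.73 thousand are unemployed.

Labor force = 0.5785 × 2,527.13 = 1,461.94 thousand.
Unemployed = 0.0347 × 1,461.94 ≈ 50.73 thousand.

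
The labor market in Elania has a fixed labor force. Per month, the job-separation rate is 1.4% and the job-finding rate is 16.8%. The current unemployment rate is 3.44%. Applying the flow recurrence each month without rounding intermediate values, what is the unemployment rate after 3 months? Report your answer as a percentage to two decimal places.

Unemployment rate after three months ≈ 5.36%.

With a fixed labor force, u_{t+1} = u_t + s·(1−u_t) − f·u_t = u_t·(1−s−f) + s.
Here 1−s−f = 0.818 and s = 0.014.
u_1 = 0.034400 × 0.818 + 0.014 = 0.042139.
u_2 = 0.042139 × 0.818 + 0.014 = 0.048470.
u_3 = 0.048470 × 0.818 + 0.014 = 0.053648.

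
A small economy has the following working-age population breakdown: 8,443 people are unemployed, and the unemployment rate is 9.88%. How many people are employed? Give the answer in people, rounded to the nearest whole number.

About 77,012 are employed.

Labor force = U / u = 8,443 / 0.0988 ≈ 85,455.
Employed = labor force − unemployed = 85,455 − 8,443 = 77,012.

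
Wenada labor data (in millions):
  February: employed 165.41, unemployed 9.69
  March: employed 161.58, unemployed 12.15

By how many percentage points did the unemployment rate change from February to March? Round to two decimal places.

February: labor force = 165.41 + 9.69 = 175.10; u = 9.69/175.10 = 5.53%.
March: labor force = 161.58 + 12.15 = 173.73; u = 12.15/173.73 = 6.99%.
Change = 6.99% − 5.53% = +1.46 pp.

The unemployment rate changed by +1.46 percentage points.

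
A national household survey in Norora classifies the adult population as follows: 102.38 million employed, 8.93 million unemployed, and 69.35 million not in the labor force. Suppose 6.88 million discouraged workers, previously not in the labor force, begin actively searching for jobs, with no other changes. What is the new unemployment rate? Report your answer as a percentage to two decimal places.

Initially, labor force = 102.38 + 8.93 = 111.31 million, so u = 8.93/111.31 = 8.02%.
After the change, unemployed and labor force both rise by 6.88 → E = 102.38, U = 15.81, labor force = 118.19 million.
New unemployment rate = 15.81 / 118.19 = 13.38%.

New unemployment rate ≈ 13.38%.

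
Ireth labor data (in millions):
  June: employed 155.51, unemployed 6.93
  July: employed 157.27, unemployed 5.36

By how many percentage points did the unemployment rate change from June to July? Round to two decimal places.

June: labor force = 155.51 + 6.93 = 162.44; u = 6.93/162.44 = 4.27%.
July: labor force = 157.27 + 5.36 = 162.63; u = 5.36/162.63 = 3.30%.
Change = 3.30% − 4.27% = −0.97 pp.

The unemployment rate changed by −0.97 percentage points.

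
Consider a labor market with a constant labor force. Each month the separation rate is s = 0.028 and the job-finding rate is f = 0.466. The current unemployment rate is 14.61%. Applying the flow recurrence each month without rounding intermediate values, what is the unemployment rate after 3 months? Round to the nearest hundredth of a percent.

With a fixed labor force, u_{t+1} = u_t + s·(1−u_t) − f·u_t = u_t·(1−s−f) + s.
Here 1−s−f = 0.506 and s = 0.028.
u_1 = 0.146100 × 0.506 + 0.028 = 0.101927.
u_2 = 0.101927 × 0.506 + 0.028 = 0.079575.
u_3 = 0.079575 × 0.506 + 0.028 = 0.068265.

Unemployment rate after three months ≈ 6.83%.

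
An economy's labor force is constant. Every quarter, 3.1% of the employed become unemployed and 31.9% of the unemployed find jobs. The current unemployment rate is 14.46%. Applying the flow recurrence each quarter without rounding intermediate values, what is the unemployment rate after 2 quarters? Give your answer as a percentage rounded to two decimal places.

Unemployment rate after two quarters ≈ 11.22%.

With a fixed labor force, u_{t+1} = u_t + s·(1−u_t) − f·u_t = u_t·(1−s−f) + s.
Here 1−s−f = 0.650 and s = 0.031.
u_1 = 0.144600 × 0.650 + 0.031 = 0.124990.
u_2 = 0.124990 × 0.650 + 0.031 = 0.112244.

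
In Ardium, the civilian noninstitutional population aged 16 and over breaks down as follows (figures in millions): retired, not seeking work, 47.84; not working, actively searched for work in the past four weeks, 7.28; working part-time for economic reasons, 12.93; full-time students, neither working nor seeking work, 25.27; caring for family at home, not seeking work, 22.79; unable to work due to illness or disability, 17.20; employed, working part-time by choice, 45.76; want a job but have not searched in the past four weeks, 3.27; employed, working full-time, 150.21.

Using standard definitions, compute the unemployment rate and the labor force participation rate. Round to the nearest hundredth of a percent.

Employed = 12.93 + 45.76 + 150.21 = 208.90 million (anyone who worked, including part-time for economic reasons, counts as employed).
Unemployed = 7.28 million.
Labor force = 208.90 + 7.28 = 216.18 million.
Not in labor force = 47.84 + 25.27 + 22.79 + 17.20 + 3.27 = 116.37 million (those not working and not actively searching are outside the labor force — including those who want a job but have given up searching).
Civilian working-age population = 216.18 + 116.37 = 332.55 million.
Unemployment rate = 7.28 / 216.18 = 3.37%.
Labor force participation rate = 216.18 / 332.55 = 65.01%.

Unemployment rate ≈ 3.37%; labor force participation rate ≈ 65.01%.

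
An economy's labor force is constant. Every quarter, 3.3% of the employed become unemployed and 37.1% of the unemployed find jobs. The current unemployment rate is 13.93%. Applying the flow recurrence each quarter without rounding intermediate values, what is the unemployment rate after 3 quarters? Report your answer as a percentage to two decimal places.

Unemployment rate after three quarters ≈ 9.39%.

With a fixed labor force, u_{t+1} = u_t + s·(1−u_t) − f·u_t = u_t·(1−s−f) + s.
Here 1−s−f = 0.596 and s = 0.033.
u_1 = 0.139300 × 0.596 + 0.033 = 0.116023.
u_2 = 0.116023 × 0.596 + 0.033 = 0.102150.
u_3 = 0.102150 × 0.596 + 0.033 = 0.093881.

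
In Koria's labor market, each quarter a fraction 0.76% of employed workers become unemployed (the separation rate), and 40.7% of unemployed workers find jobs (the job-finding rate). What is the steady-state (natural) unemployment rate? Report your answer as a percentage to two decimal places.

Steady-state unemployment rate ≈ 1.83%.

At steady state the flows balance: s·E = f·U, so U/(E+U) = s/(s+f).
u* = 0.76 / (0.76 + 40.7) = 0.76 / 41.46 = 1.83%.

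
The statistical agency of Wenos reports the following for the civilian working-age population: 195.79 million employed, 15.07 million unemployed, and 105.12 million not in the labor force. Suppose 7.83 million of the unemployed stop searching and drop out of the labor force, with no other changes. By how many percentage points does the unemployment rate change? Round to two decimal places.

Initially, labor force = 195.79 + 15.07 = 210.86 million, so u = 15.07/210.86 = 7.15%.
After the change, unemployed and labor force both fall by 7.83 → E = 195.79, U = 7.24, labor force = 203.03 million.
New unemployment rate = 7.24 / 203.03 = 3.57%.
Change = 3.57% − 7.15% = −3.58 percentage points.

The unemployment rate changes by −3.58 percentage points.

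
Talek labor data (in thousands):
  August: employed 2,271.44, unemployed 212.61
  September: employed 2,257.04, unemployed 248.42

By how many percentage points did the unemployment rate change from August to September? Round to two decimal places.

August: labor force = 2,271.44 + 212.61 = 2,484.05; u = 212.61/2,484.05 = 8.56%.
September: labor force = 2,257.04 + 248.42 = 2,505.46; u = 248.42/2,505.46 = 9.92%.
Change = 9.92% − 8.56% = +1.36 pp.

The unemployment rate changed by +1.36 percentage points.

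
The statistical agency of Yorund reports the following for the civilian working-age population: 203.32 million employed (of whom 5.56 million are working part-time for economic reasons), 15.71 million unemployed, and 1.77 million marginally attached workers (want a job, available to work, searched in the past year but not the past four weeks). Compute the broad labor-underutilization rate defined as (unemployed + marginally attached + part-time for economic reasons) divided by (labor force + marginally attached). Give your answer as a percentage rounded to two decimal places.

Broad underutilization rate ≈ 10.43%.

Labor force = 203.32 + 15.71 = 219.03 million.
Numerator = 15.71 + 1.77 + 5.56 = 23.04 million.
Denominator = 219.03 + 1.77 = 220.80 million.
Broad rate = 23.04 / 220.80 = 10.43%.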